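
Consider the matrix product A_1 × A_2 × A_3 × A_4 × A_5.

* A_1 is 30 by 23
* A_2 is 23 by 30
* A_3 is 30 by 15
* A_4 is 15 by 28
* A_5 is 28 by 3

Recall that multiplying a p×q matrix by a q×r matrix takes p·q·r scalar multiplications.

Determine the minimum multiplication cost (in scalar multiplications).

6750

Adjacent pairs: A_1A_2 = 30·23·30 = 20700; A_2A_3 = 23·30·15 = 10350; A_3A_4 = 30·15·28 = 12600; A_4A_5 = 15·28·3 = 1260.
Length 3: A_1..A_3: k=1: 0+10350+30·23·15=20700; k=2: 20700+0+30·30·15=34200 → min 20700 | A_2..A_4: k=2: 0+12600+23·30·28=31920; k=3: 10350+0+23·15·28=20010 → min 20010 | A_3..A_5: k=3: 0+1260+30·15·3=2610; k=4: 12600+0+30·28·3=15120 → min 2610.
Length 4: A_1..A_4: k=1: 0+20010+30·23·28=39330; k=2: 20700+12600+30·30·28=58500; k=3: 20700+0+30·15·28=33300 → min 33300 | A_2..A_5: k=2: 0+2610+23·30·3=4680; k=3: 10350+1260+23·15·3=12645; k=4: 20010+0+23·28·3=21942 → min 4680.
Length 5: A_1..A_5: k=1: 0+4680+30·23·3=6750; k=2: 20700+2610+30·30·3=26010; k=3: 20700+1260+30·15·3=23310; k=4: 33300+0+30·28·3=35820 → min 6750.
Optimal order: (A_1 × (A_2 × (A_3 × (A_4 × A_5)))) with cost 6750.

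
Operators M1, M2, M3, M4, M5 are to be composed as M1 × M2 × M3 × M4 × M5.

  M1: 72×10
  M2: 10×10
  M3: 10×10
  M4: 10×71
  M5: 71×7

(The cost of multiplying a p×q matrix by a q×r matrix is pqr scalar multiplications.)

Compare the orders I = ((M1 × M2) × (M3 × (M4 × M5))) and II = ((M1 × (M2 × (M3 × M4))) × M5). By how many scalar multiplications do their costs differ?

Order I = ((M1 × M2) × (M3 × (M4 × M5))): (M1 × M2): 72×10 by 10×10 → 72×10, cost 72·10·10 = 7200; (M4 × M5): 10×71 by 71×7 → 10×7, cost 10·71·7 = 4970; (M3 × (M4 × M5)): 10×10 by 10×7 → 10×7, cost 10·10·7 = 700; cumulative 5670; ((M1 × M2) × (M3 × (M4 × M5))): 72×10 by 10×7 → 72×7, cost 72·10·7 = 5040; cumulative 17910. Total 17910.
Order II = ((M1 × (M2 × (M3 × M4))) × M5): (M3 × M4): 10×10 by 10×71 → 10×71, cost 10·10·71 = 7100; (M2 × (M3 × M4)): 10×10 by 10×71 → 10×71, cost 10·10·71 = 7100; cumulative 14200; (M1 × (M2 × (M3 × M4))): 72×10 by 10×71 → 72×71, cost 72·10·71 = 51120; cumulative 65320; ((M1 × (M2 × (M3 × M4))) × M5): 72×71 by 71×7 → 72×7, cost 72·71·7 = 35784; cumulative 101104. Total 101104.
Difference: |17910 − 101104| = 83194.

83194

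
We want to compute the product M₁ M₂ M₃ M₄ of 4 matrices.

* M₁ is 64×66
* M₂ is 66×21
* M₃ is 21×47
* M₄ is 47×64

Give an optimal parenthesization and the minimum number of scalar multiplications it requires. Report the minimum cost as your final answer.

237888

Adjacent pairs: M₁M₂ = 64·66·21 = 88704; M₂M₃ = 66·21·47 = 65142; M₃M₄ = 21·47·64 = 63168.
Length 3: M₁..M₃: k=1: 0+65142+64·66·47=263670; k=2: 88704+0+64·21·47=151872 → min 151872 | M₂..M₄: k=2: 0+63168+66·21·64=151872; k=3: 65142+0+66·47·64=263670 → min 151872.
Length 4: M₁..M₄: k=1: 0+151872+64·66·64=422208; k=2: 88704+63168+64·21·64=237888; k=3: 151872+0+64·47·64=344384 → min 237888.
Optimal parenthesization: ((M₁ M₂) (M₃ M₄)) with cost 237888.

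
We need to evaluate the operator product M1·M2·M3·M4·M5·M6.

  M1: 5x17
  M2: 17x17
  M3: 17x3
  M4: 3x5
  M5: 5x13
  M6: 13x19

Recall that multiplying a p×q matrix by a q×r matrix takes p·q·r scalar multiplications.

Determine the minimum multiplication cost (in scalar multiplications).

Adjacent pairs: M1M2 = 5·17·17 = 1445; M2M3 = 17·17·3 = 867; M3M4 = 17·3·5 = 255; M4M5 = 3·5·13 = 195; M5M6 = 5·13·19 = 1235.
Length 3: M1..M3: k=1: 0+867+5·17·3=1122; k=2: 1445+0+5·17·3=1700 → min 1122 | M2..M4: k=2: 0+255+17·17·5=1700; k=3: 867+0+17·3·5=1122 → min 1122 | M3..M5: k=3: 0+195+17·3·13=858; k=4: 255+0+17·5·13=1360 → min 858 | M4..M6: k=4: 0+1235+3·5·19=1520; k=5: 195+0+3·13·19=936 → min 936.
Length 4: M1..M4: k=1: 0+1122+5·17·5=1547; k=2: 1445+255+5·17·5=2125; k=3: 1122+0+5·3·5=1197 → min 1197 | M2..M5: k=2: 0+858+17·17·13=4615; k=3: 867+195+17·3·13=1725; k=4: 1122+0+17·5·13=2227 → min 1725 | M3..M6: k=3: 0+936+17·3·19=1905; k=4: 255+1235+17·5·19=3105; k=5: 858+0+17·13·19=5057 → min 1905.
Length 5: M1..M5: k=1: 0+1725+5·17·13=2830; k=2: 1445+858+5·17·13=3408; k=3: 1122+195+5·3·13=1512; k=4: 1197+0+5·5·13=1522 → min 1512 | M2..M6: k=2: 0+1905+17·17·19=7396; k=3: 867+936+17·3·19=2772; k=4: 1122+1235+17·5·19=3972; k=5: 1725+0+17·13·19=5924 → min 2772.
Length 6: M1..M6: k=1: 0+2772+5·17·19=4387; k=2: 1445+1905+5·17·19=4965; k=3: 1122+936+5·3·19=2343; k=4: 1197+1235+5·5·19=2907; k=5: 1512+0+5·13·19=2747 → min 2343.
Optimal order: ((M1·(M2·M3))·((M4·M5)·M6)) with cost 2343.

2343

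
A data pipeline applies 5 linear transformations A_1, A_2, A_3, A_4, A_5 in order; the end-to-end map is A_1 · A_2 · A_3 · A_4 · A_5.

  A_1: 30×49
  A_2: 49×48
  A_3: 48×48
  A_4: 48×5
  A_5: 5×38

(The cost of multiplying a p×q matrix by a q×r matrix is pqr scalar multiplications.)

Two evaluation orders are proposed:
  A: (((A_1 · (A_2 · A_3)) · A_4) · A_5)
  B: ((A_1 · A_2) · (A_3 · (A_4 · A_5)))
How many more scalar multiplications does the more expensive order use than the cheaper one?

Order A = (((A_1 · (A_2 · A_3)) · A_4) · A_5): (A_2 · A_3): 49×48 by 48×48 → 49×48, cost 49·48·48 = 112896; (A_1 · (A_2 · A_3)): 30×49 by 49×48 → 30×48, cost 30·49·48 = 70560; cumulative 183456; ((A_1 · (A_2 · A_3)) · A_4): 30×48 by 48×5 → 30×5, cost 30·48·5 = 7200; cumulative 190656; (((A_1 · (A_2 · A_3)) · A_4) · A_5): 30×5 by 5×38 → 30×38, cost 30·5·38 = 5700; cumulative 196356. Total 196356.
Order B = ((A_1 · A_2) · (A_3 · (A_4 · A_5))): (A_1 · A_2): 30×49 by 49×48 → 30×48, cost 30·49·48 = 70560; (A_4 · A_5): 48×5 by 5×38 → 48×38, cost 48·5·38 = 9120; (A_3 · (A_4 · A_5)): 48×48 by 48×38 → 48×38, cost 48·48·38 = 87552; cumulative 96672; ((A_1 · A_2) · (A_3 · (A_4 · A_5))): 30×48 by 48×38 → 30×38, cost 30·48·38 = 54720; cumulative 221952. Total 221952.
Difference: |196356 − 221952| = 25596.

25596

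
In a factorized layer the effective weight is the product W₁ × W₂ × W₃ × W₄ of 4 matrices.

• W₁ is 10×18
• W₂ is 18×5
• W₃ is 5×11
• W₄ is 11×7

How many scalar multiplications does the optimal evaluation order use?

Adjacent pairs: W₁W₂ = 10·18·5 = 900; W₂W₃ = 18·5·11 = 990; W₃W₄ = 5·11·7 = 385.
Length 3: W₁..W₃: k=1: 0+990+10·18·11=2970; k=2: 900+0+10·5·11=1450 → min 1450 | W₂..W₄: k=2: 0+385+18·5·7=1015; k=3: 990+0+18·11·7=2376 → min 1015.
Length 4: W₁..W₄: k=1: 0+1015+10·18·7=2275; k=2: 900+385+10·5·7=1635; k=3: 1450+0+10·11·7=2220 → min 1635.
Optimal order: ((W₁ × W₂) × (W₃ × W₄)) with cost 1635.

1635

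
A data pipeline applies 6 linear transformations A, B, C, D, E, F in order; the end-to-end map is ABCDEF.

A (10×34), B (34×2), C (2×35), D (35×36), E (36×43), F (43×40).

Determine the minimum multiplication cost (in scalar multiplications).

10536

Adjacent pairs: AB = 10·34·2 = 680; BC = 34·2·35 = 2380; CD = 2·35·36 = 2520; DE = 35·36·43 = 54180; EF = 36·43·40 = 61920.
Length 3: A..C: k=1: 0+2380+10·34·35=14280; k=2: 680+0+10·2·35=1380 → min 1380 | B..D: k=2: 0+2520+34·2·36=4968; k=3: 2380+0+34·35·36=45220 → min 4968 | C..E: k=3: 0+54180+2·35·43=57190; k=4: 2520+0+2·36·43=5616 → min 5616 | D..F: k=4: 0+61920+35·36·40=112320; k=5: 54180+0+35·43·40=114380 → min 112320.
Length 4: A..D: k=1: 0+4968+10·34·36=17208; k=2: 680+2520+10·2·36=3920; k=3: 1380+0+10·35·36=13980 → min 3920 | B..E: k=2: 0+5616+34·2·43=8540; k=3: 2380+54180+34·35·43=107730; k=4: 4968+0+34·36·43=57600 → min 8540 | C..F: k=3: 0+112320+2·35·40=115120; k=4: 2520+61920+2·36·40=67320; k=5: 5616+0+2·43·40=9056 → min 9056.
Length 5: A..E: k=1: 0+8540+10·34·43=23160; k=2: 680+5616+10·2·43=7156; k=3: 1380+54180+10·35·43=70610; k=4: 3920+0+10·36·43=19400 → min 7156 | B..F: k=2: 0+9056+34·2·40=11776; k=3: 2380+112320+34·35·40=162300; k=4: 4968+61920+34·36·40=115848; k=5: 8540+0+34·43·40=67020 → min 11776.
Length 6: A..F: k=1: 0+11776+10·34·40=25376; k=2: 680+9056+10·2·40=10536; k=3: 1380+112320+10·35·40=127700; k=4: 3920+61920+10·36·40=80240; k=5: 7156+0+10·43·40=24356 → min 10536.
Optimal order: ((AB)(((CD)E)F)) with cost 10536.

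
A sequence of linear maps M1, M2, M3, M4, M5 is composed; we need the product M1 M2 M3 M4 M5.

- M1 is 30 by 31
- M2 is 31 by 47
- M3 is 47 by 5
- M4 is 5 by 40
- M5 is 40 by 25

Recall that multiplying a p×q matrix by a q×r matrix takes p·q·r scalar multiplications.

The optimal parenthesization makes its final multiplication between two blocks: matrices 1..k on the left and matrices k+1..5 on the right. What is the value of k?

3

Adjacent pairs: M1M2 = 30·31·47 = 43710; M2M3 = 31·47·5 = 7285; M3M4 = 47·5·40 = 9400; M4M5 = 5·40·25 = 5000.
Length 3: M1..M3: k=1: 0+7285+30·31·5=11935; k=2: 43710+0+30·47·5=50760 → min 11935 | M2..M4: k=2: 0+9400+31·47·40=67680; k=3: 7285+0+31·5·40=13485 → min 13485 | M3..M5: k=3: 0+5000+47·5·25=10875; k=4: 9400+0+47·40·25=56400 → min 10875.
Length 4: M1..M4: k=1: 0+13485+30·31·40=50685; k=2: 43710+9400+30·47·40=109510; k=3: 11935+0+30·5·40=17935 → min 17935 | M2..M5: k=2: 0+10875+31·47·25=47300; k=3: 7285+5000+31·5·25=16160; k=4: 13485+0+31·40·25=44485 → min 16160.
Top-level splits: k=1: (M1..M1)·(M2..M5) → 0+16160+30·31·25 = 39410; k=2: (M1..M2)·(M3..M5) → 43710+10875+30·47·25 = 89835; k=3: (M1..M3)·(M4..M5) → 11935+5000+30·5·25 = 20685; k=4: (M1..M4)·(M5..M5) → 17935+0+30·40·25 = 47935.
Best split is after M3, i.e. k = 3.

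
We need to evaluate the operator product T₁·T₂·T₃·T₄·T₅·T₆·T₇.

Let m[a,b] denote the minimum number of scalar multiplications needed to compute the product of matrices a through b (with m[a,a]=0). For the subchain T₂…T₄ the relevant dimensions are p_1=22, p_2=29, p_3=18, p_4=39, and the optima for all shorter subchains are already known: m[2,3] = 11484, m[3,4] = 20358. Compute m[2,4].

m[2,4] = min over k∈[2,3] of m[2,k]+m[k+1,4]+p_{1}·p_k·p_{4}.
k=2: 0 + 20358 + 22·29·39 = 45240; k=3: 11484 + 0 + 22·18·39 = 26928.
Minimum: 26928 at k=3.

26928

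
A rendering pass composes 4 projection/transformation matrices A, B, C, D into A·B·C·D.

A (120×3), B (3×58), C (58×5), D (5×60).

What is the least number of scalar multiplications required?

Adjacent pairs: AB = 120·3·58 = 20880; BC = 3·58·5 = 870; CD = 58·5·60 = 17400.
Length 3: A..C: k=1: 0+870+120·3·5=2670; k=2: 20880+0+120·58·5=55680 → min 2670 | B..D: k=2: 0+17400+3·58·60=27840; k=3: 870+0+3·5·60=1770 → min 1770.
Length 4: A..D: k=1: 0+1770+120·3·60=23370; k=2: 20880+17400+120·58·60=455880; k=3: 2670+0+120·5·60=38670 → min 23370.
Optimal order: (A·((B·C)·D)) with cost 23370.

23370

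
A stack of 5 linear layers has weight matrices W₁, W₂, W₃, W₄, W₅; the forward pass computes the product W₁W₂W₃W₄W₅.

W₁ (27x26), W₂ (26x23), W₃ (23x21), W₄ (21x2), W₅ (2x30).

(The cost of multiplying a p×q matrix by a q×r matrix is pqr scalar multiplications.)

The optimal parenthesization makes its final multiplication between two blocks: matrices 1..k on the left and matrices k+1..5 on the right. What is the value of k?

Adjacent pairs: W₁W₂ = 27·26·23 = 16146; W₂W₃ = 26·23·21 = 12558; W₃W₄ = 23·21·2 = 966; W₄W₅ = 21·2·30 = 1260.
Length 3: W₁..W₃: k=1: 0+12558+27·26·21=27300; k=2: 16146+0+27·23·21=29187 → min 27300 | W₂..W₄: k=2: 0+966+26·23·2=2162; k=3: 12558+0+26·21·2=13650 → min 2162 | W₃..W₅: k=3: 0+1260+23·21·30=15750; k=4: 966+0+23·2·30=2346 → min 2346.
Length 4: W₁..W₄: k=1: 0+2162+27·26·2=3566; k=2: 16146+966+27·23·2=18354; k=3: 27300+0+27·21·2=28434 → min 3566 | W₂..W₅: k=2: 0+2346+26·23·30=20286; k=3: 12558+1260+26·21·30=30198; k=4: 2162+0+26·2·30=3722 → min 3722.
Top-level splits: k=1: (W₁..W₁)·(W₂..W₅) → 0+3722+27·26·30 = 24782; k=2: (W₁..W₂)·(W₃..W₅) → 16146+2346+27·23·30 = 37122; k=3: (W₁..W₃)·(W₄..W₅) → 27300+1260+27·21·30 = 45570; k=4: (W₁..W₄)·(W₅..W₅) → 3566+0+27·2·30 = 5186.
Best split is after W₄, i.e. k = 4.

4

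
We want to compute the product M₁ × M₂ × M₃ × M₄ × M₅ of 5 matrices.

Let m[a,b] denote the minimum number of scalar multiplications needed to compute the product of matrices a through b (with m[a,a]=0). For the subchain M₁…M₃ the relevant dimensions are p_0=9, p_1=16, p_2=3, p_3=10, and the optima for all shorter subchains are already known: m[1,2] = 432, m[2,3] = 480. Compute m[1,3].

702

m[1,3] = min over k∈[1,2] of m[1,k]+m[k+1,3]+p_{0}·p_k·p_{3}.
k=1: 0 + 480 + 9·16·10 = 1920; k=2: 432 + 0 + 9·3·10 = 702.
Minimum: 702 at k=2.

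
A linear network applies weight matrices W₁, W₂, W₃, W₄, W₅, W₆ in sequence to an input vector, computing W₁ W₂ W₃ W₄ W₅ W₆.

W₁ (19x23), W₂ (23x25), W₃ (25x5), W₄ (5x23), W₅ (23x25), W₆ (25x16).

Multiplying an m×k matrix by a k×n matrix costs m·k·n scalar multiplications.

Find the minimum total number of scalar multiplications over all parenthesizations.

11455

Adjacent pairs: W₁W₂ = 19·23·25 = 10925; W₂W₃ = 23·25·5 = 2875; W₃W₄ = 25·5·23 = 2875; W₄W₅ = 5·23·25 = 2875; W₅W₆ = 23·25·16 = 9200.
Length 3: W₁..W₃: k=1: 0+2875+19·23·5=5060; k=2: 10925+0+19·25·5=13300 → min 5060 | W₂..W₄: k=2: 0+2875+23·25·23=16100; k=3: 2875+0+23·5·23=5520 → min 5520 | W₃..W₅: k=3: 0+2875+25·5·25=6000; k=4: 2875+0+25·23·25=17250 → min 6000 | W₄..W₆: k=4: 0+9200+5·23·16=11040; k=5: 2875+0+5·25·16=4875 → min 4875.
Length 4: W₁..W₄: k=1: 0+5520+19·23·23=15571; k=2: 10925+2875+19·25·23=24725; k=3: 5060+0+19·5·23=7245 → min 7245 | W₂..W₅: k=2: 0+6000+23·25·25=20375; k=3: 2875+2875+23·5·25=8625; k=4: 5520+0+23·23·25=18745 → min 8625 | W₃..W₆: k=3: 0+4875+25·5·16=6875; k=4: 2875+9200+25·23·16=21275; k=5: 6000+0+25·25·16=16000 → min 6875.
Length 5: W₁..W₅: k=1: 0+8625+19·23·25=19550; k=2: 10925+6000+19·25·25=28800; k=3: 5060+2875+19·5·25=10310; k=4: 7245+0+19·23·25=18170 → min 10310 | W₂..W₆: k=2: 0+6875+23·25·16=16075; k=3: 2875+4875+23·5·16=9590; k=4: 5520+9200+23·23·16=23184; k=5: 8625+0+23·25·16=17825 → min 9590.
Length 6: W₁..W₆: k=1: 0+9590+19·23·16=16582; k=2: 10925+6875+19·25·16=25400; k=3: 5060+4875+19·5·16=11455; k=4: 7245+9200+19·23·16=23437; k=5: 10310+0+19·25·16=17910 → min 11455.
Optimal order: ((W₁ (W₂ W₃)) ((W₄ W₅) W₆)) with cost 11455.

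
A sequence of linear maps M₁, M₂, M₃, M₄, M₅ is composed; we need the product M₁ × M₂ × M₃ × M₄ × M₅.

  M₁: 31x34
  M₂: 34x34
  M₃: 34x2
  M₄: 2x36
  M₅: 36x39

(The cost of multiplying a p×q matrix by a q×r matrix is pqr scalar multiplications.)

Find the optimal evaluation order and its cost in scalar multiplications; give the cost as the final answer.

Adjacent pairs: M₁M₂ = 31·34·34 = 35836; M₂M₃ = 34·34·2 = 2312; M₃M₄ = 34·2·36 = 2448; M₄M₅ = 2·36·39 = 2808.
Length 3: M₁..M₃: k=1: 0+2312+31·34·2=4420; k=2: 35836+0+31·34·2=37944 → min 4420 | M₂..M₄: k=2: 0+2448+34·34·36=44064; k=3: 2312+0+34·2·36=4760 → min 4760 | M₃..M₅: k=3: 0+2808+34·2·39=5460; k=4: 2448+0+34·36·39=50184 → min 5460.
Length 4: M₁..M₄: k=1: 0+4760+31·34·36=42704; k=2: 35836+2448+31·34·36=76228; k=3: 4420+0+31·2·36=6652 → min 6652 | M₂..M₅: k=2: 0+5460+34·34·39=50544; k=3: 2312+2808+34·2·39=7772; k=4: 4760+0+34·36·39=52496 → min 7772.
Length 5: M₁..M₅: k=1: 0+7772+31·34·39=48878; k=2: 35836+5460+31·34·39=82402; k=3: 4420+2808+31·2·39=9646; k=4: 6652+0+31·36·39=50176 → min 9646.
Optimal parenthesization: ((M₁ × (M₂ × M₃)) × (M₄ × M₅)) with cost 9646.

9646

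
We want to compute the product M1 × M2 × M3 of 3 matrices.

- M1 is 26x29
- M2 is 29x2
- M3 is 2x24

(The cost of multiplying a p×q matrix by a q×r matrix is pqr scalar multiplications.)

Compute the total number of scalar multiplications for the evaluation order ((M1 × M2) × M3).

2756

(M1 × M2): 26×29 by 29×2 → 26×2, cost 26·29·2 = 1508
((M1 × M2) × M3): 26×2 by 2×24 → 26×24, cost 26·2·24 = 1248; cumulative 2756
Total: 2756 scalar multiplications.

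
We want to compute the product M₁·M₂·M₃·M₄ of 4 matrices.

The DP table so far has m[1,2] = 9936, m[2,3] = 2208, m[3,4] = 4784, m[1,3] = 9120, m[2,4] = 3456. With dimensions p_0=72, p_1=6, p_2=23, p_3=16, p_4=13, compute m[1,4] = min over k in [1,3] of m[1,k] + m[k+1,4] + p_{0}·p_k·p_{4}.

9072

m[1,4] = min over k∈[1,3] of m[1,k]+m[k+1,4]+p_{0}·p_k·p_{4}.
k=1: 0 + 3456 + 72·6·13 = 9072; k=2: 9936 + 4784 + 72·23·13 = 36248; k=3: 9120 + 0 + 72·16·13 = 24096.
Minimum: 9072 at k=1.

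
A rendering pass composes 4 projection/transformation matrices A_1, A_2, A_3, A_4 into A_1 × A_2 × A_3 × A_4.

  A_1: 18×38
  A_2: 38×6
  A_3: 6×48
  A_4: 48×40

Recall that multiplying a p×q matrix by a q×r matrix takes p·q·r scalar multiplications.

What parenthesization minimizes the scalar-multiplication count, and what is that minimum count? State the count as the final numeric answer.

19944

Adjacent pairs: A_1A_2 = 18·38·6 = 4104; A_2A_3 = 38·6·48 = 10944; A_3A_4 = 6·48·40 = 11520.
Length 3: A_1..A_3: k=1: 0+10944+18·38·48=43776; k=2: 4104+0+18·6·48=9288 → min 9288 | A_2..A_4: k=2: 0+11520+38·6·40=20640; k=3: 10944+0+38·48·40=83904 → min 20640.
Length 4: A_1..A_4: k=1: 0+20640+18·38·40=48000; k=2: 4104+11520+18·6·40=19944; k=3: 9288+0+18·48·40=43848 → min 19944.
Optimal parenthesization: ((A_1 × A_2) × (A_3 × A_4)) with cost 19944.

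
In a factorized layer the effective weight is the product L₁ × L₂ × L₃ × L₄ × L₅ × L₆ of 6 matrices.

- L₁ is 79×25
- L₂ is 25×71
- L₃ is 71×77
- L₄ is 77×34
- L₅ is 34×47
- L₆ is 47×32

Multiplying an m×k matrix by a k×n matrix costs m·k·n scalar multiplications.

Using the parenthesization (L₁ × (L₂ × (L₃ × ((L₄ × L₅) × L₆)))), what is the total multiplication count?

533798

(L₄ × L₅): 77×34 by 34×47 → 77×47, cost 77·34·47 = 123046
((L₄ × L₅) × L₆): 77×47 by 47×32 → 77×32, cost 77·47·32 = 115808; cumulative 238854
(L₃ × ((L₄ × L₅) × L₆)): 71×77 by 77×32 → 71×32, cost 71·77·32 = 174944; cumulative 413798
(L₂ × (L₃ × ((L₄ × L₅) × L₆))): 25×71 by 71×32 → 25×32, cost 25·71·32 = 56800; cumulative 470598
(L₁ × (L₂ × (L₃ × ((L₄ × L₅) × L₆)))): 79×25 by 25×32 → 79×32, cost 79·25·32 = 63200; cumulative 533798
Total: 533798 scalar multiplications.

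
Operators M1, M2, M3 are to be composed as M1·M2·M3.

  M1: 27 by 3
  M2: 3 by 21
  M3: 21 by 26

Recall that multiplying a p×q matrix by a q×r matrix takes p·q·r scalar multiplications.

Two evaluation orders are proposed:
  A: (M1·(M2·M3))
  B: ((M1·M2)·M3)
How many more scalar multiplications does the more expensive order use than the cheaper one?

12699

Order A = (M1·(M2·M3)): (M2·M3): 3×21 by 21×26 → 3×26, cost 3·21·26 = 1638; (M1·(M2·M3)): 27×3 by 3×26 → 27×26, cost 27·3·26 = 2106; cumulative 3744. Total 3744.
Order B = ((M1·M2)·M3): (M1·M2): 27×3 by 3×21 → 27×21, cost 27·3·21 = 1701; ((M1·M2)·M3): 27×21 by 21×26 → 27×26, cost 27·21·26 = 14742; cumulative 16443. Total 16443.
Difference: |3744 − 16443| = 12699.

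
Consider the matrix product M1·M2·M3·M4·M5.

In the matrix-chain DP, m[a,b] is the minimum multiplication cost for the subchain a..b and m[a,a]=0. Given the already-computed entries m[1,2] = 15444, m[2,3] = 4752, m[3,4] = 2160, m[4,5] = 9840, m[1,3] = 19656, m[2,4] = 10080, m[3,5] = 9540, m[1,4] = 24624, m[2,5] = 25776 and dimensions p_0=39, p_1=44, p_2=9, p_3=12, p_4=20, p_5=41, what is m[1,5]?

m[1,5] = min over k∈[1,4] of m[1,k]+m[k+1,5]+p_{0}·p_k·p_{5}.
k=1: 0 + 25776 + 39·44·41 = 96132; k=2: 15444 + 9540 + 39·9·41 = 39375; k=3: 19656 + 9840 + 39·12·41 = 48684; k=4: 24624 + 0 + 39·20·41 = 56604.
Minimum: 39375 at k=2.

39375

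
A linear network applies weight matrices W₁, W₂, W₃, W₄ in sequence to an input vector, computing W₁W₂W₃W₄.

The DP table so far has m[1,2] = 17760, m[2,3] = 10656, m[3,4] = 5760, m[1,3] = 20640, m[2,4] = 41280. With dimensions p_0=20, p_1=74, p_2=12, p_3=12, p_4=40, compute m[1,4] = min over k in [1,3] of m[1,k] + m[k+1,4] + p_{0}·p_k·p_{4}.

m[1,4] = min over k∈[1,3] of m[1,k]+m[k+1,4]+p_{0}·p_k·p_{4}.
k=1: 0 + 41280 + 20·74·40 = 100480; k=2: 17760 + 5760 + 20·12·40 = 33120; k=3: 20640 + 0 + 20·12·40 = 30240.
Minimum: 30240 at k=3.

30240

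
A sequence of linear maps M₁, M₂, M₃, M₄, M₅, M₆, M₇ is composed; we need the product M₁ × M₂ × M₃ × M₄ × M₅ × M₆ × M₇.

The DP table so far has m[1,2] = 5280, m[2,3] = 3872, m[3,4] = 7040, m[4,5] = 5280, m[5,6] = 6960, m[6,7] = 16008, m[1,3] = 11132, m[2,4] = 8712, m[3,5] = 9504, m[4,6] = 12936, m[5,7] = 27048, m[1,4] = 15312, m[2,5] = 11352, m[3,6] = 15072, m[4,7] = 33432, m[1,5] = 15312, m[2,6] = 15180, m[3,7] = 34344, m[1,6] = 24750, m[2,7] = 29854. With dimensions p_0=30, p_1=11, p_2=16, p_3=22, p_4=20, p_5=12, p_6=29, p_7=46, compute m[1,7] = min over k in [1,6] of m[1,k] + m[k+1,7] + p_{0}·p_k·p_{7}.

45034

m[1,7] = min over k∈[1,6] of m[1,k]+m[k+1,7]+p_{0}·p_k·p_{7}.
k=1: 0 + 29854 + 30·11·46 = 45034; k=2: 5280 + 34344 + 30·16·46 = 61704; k=3: 11132 + 33432 + 30·22·46 = 74924; k=4: 15312 + 27048 + 30·20·46 = 69960; k=5: 15312 + 16008 + 30·12·46 = 47880; k=6: 24750 + 0 + 30·29·46 = 64770.
Minimum: 45034 at k=1.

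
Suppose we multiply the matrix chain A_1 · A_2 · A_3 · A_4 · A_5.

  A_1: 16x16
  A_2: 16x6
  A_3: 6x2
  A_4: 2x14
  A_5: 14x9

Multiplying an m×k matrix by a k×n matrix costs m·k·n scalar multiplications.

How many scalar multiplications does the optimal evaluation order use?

Adjacent pairs: A_1A_2 = 16·16·6 = 1536; A_2A_3 = 16·6·2 = 192; A_3A_4 = 6·2·14 = 168; A_4A_5 = 2·14·9 = 252.
Length 3: A_1..A_3: k=1: 0+192+16·16·2=704; k=2: 1536+0+16·6·2=1728 → min 704 | A_2..A_4: k=2: 0+168+16·6·14=1512; k=3: 192+0+16·2·14=640 → min 640 | A_3..A_5: k=3: 0+252+6·2·9=360; k=4: 168+0+6·14·9=924 → min 360.
Length 4: A_1..A_4: k=1: 0+640+16·16·14=4224; k=2: 1536+168+16·6·14=3048; k=3: 704+0+16·2·14=1152 → min 1152 | A_2..A_5: k=2: 0+360+16·6·9=1224; k=3: 192+252+16·2·9=732; k=4: 640+0+16·14·9=2656 → min 732.
Length 5: A_1..A_5: k=1: 0+732+16·16·9=3036; k=2: 1536+360+16·6·9=2760; k=3: 704+252+16·2·9=1244; k=4: 1152+0+16·14·9=3168 → min 1244.
Optimal order: ((A_1 · (A_2 · A_3)) · (A_4 · A_5)) with cost 1244.

1244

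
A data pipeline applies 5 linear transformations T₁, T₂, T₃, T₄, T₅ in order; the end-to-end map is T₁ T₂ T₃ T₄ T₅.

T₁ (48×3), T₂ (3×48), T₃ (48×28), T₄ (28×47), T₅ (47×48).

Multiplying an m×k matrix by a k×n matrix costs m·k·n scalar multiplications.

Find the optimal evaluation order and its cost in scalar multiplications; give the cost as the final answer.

21660

Adjacent pairs: T₁T₂ = 48·3·48 = 6912; T₂T₃ = 3·48·28 = 4032; T₃T₄ = 48·28·47 = 63168; T₄T₅ = 28·47·48 = 63168.
Length 3: T₁..T₃: k=1: 0+4032+48·3·28=8064; k=2: 6912+0+48·48·28=71424 → min 8064 | T₂..T₄: k=2: 0+63168+3·48·47=69936; k=3: 4032+0+3·28·47=7980 → min 7980 | T₃..T₅: k=3: 0+63168+48·28·48=127680; k=4: 63168+0+48·47·48=171456 → min 127680.
Length 4: T₁..T₄: k=1: 0+7980+48·3·47=14748; k=2: 6912+63168+48·48·47=178368; k=3: 8064+0+48·28·47=71232 → min 14748 | T₂..T₅: k=2: 0+127680+3·48·48=134592; k=3: 4032+63168+3·28·48=71232; k=4: 7980+0+3·47·48=14748 → min 14748.
Length 5: T₁..T₅: k=1: 0+14748+48·3·48=21660; k=2: 6912+127680+48·48·48=245184; k=3: 8064+63168+48·28·48=135744; k=4: 14748+0+48·47·48=123036 → min 21660.
Optimal parenthesization: (T₁ (((T₂ T₃) T₄) T₅)) with cost 21660.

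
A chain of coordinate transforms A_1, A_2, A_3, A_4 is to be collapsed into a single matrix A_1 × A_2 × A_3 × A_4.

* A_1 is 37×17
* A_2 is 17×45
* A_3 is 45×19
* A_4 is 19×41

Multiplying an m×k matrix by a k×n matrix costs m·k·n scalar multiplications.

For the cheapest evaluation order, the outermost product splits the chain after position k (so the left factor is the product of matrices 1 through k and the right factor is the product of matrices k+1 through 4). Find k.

Adjacent pairs: A_1A_2 = 37·17·45 = 28305; A_2A_3 = 17·45·19 = 14535; A_3A_4 = 45·19·41 = 35055.
Length 3: A_1..A_3: k=1: 0+14535+37·17·19=26486; k=2: 28305+0+37·45·19=59940 → min 26486 | A_2..A_4: k=2: 0+35055+17·45·41=66420; k=3: 14535+0+17·19·41=27778 → min 27778.
Top-level splits: k=1: (A_1..A_1)·(A_2..A_4) → 0+27778+37·17·41 = 53567; k=2: (A_1..A_2)·(A_3..A_4) → 28305+35055+37·45·41 = 131625; k=3: (A_1..A_3)·(A_4..A_4) → 26486+0+37·19·41 = 55309.
Best split is after A_1, i.e. k = 1.

1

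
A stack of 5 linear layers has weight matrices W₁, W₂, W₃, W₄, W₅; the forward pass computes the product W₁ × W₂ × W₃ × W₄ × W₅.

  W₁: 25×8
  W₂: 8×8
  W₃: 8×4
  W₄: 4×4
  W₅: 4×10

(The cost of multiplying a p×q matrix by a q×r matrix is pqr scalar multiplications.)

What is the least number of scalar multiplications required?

Adjacent pairs: W₁W₂ = 25·8·8 = 1600; W₂W₃ = 8·8·4 = 256; W₃W₄ = 8·4·4 = 128; W₄W₅ = 4·4·10 = 160.
Length 3: W₁..W₃: k=1: 0+256+25·8·4=1056; k=2: 1600+0+25·8·4=2400 → min 1056 | W₂..W₄: k=2: 0+128+8·8·4=384; k=3: 256+0+8·4·4=384 → min 384 | W₃..W₅: k=3: 0+160+8·4·10=480; k=4: 128+0+8·4·10=448 → min 448.
Length 4: W₁..W₄: k=1: 0+384+25·8·4=1184; k=2: 1600+128+25·8·4=2528; k=3: 1056+0+25·4·4=1456 → min 1184 | W₂..W₅: k=2: 0+448+8·8·10=1088; k=3: 256+160+8·4·10=736; k=4: 384+0+8·4·10=704 → min 704.
Length 5: W₁..W₅: k=1: 0+704+25·8·10=2704; k=2: 1600+448+25·8·10=4048; k=3: 1056+160+25·4·10=2216; k=4: 1184+0+25·4·10=2184 → min 2184.
Optimal order: ((W₁ × (W₂ × (W₃ × W₄))) × W₅) with cost 2184.

2184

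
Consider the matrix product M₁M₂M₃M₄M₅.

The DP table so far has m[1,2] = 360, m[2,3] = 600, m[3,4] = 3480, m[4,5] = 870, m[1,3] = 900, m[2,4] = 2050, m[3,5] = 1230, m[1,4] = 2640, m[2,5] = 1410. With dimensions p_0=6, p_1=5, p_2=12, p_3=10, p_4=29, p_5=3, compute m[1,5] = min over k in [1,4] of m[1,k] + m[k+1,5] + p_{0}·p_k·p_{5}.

1500

m[1,5] = min over k∈[1,4] of m[1,k]+m[k+1,5]+p_{0}·p_k·p_{5}.
k=1: 0 + 1410 + 6·5·3 = 1500; k=2: 360 + 1230 + 6·12·3 = 1806; k=3: 900 + 870 + 6·10·3 = 1950; k=4: 2640 + 0 + 6·29·3 = 3162.
Minimum: 1500 at k=1.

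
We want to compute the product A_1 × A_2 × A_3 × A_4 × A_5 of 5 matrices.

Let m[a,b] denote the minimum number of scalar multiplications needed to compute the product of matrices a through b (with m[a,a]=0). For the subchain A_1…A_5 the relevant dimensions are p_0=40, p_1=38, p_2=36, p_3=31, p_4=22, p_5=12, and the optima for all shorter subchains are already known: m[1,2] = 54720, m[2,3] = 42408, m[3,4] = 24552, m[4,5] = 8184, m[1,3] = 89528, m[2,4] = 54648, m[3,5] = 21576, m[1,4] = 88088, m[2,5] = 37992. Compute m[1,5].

56232

m[1,5] = min over k∈[1,4] of m[1,k]+m[k+1,5]+p_{0}·p_k·p_{5}.
k=1: 0 + 37992 + 40·38·12 = 56232; k=2: 54720 + 21576 + 40·36·12 = 93576; k=3: 89528 + 8184 + 40·31·12 = 112592; k=4: 88088 + 0 + 40·22·12 = 98648.
Minimum: 56232 at k=1.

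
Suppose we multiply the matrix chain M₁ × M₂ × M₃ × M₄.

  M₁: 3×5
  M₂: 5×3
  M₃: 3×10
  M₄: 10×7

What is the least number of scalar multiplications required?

Adjacent pairs: M₁M₂ = 3·5·3 = 45; M₂M₃ = 5·3·10 = 150; M₃M₄ = 3·10·7 = 210.
Length 3: M₁..M₃: k=1: 0+150+3·5·10=300; k=2: 45+0+3·3·10=135 → min 135 | M₂..M₄: k=2: 0+210+5·3·7=315; k=3: 150+0+5·10·7=500 → min 315.
Length 4: M₁..M₄: k=1: 0+315+3·5·7=420; k=2: 45+210+3·3·7=318; k=3: 135+0+3·10·7=345 → min 318.
Optimal order: ((M₁ × M₂) × (M₃ × M₄)) with cost 318.

318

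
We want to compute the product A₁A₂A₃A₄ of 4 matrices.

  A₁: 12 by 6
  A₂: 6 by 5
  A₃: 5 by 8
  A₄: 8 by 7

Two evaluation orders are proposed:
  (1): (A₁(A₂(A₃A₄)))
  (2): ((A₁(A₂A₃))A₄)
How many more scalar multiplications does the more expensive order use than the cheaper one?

494

Order (1) = (A₁(A₂(A₃A₄))): (A₃A₄): 5×8 by 8×7 → 5×7, cost 5·8·7 = 280; (A₂(A₃A₄)): 6×5 by 5×7 → 6×7, cost 6·5·7 = 210; cumulative 490; (A₁(A₂(A₃A₄))): 12×6 by 6×7 → 12×7, cost 12·6·7 = 504; cumulative 994. Total 994.
Order (2) = ((A₁(A₂A₃))A₄): (A₂A₃): 6×5 by 5×8 → 6×8, cost 6·5·8 = 240; (A₁(A₂A₃)): 12×6 by 6×8 → 12×8, cost 12·6·8 = 576; cumulative 816; ((A₁(A₂A₃))A₄): 12×8 by 8×7 → 12×7, cost 12·8·7 = 672; cumulative 1488. Total 1488.
Difference: |994 − 1488| = 494.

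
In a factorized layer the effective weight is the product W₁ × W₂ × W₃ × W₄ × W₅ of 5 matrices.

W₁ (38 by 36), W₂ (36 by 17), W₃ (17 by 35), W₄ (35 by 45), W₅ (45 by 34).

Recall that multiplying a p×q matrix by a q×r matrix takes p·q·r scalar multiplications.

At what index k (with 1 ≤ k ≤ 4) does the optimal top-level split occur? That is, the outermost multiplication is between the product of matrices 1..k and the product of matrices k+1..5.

Adjacent pairs: W₁W₂ = 38·36·17 = 23256; W₂W₃ = 36·17·35 = 21420; W₃W₄ = 17·35·45 = 26775; W₄W₅ = 35·45·34 = 53550.
Length 3: W₁..W₃: k=1: 0+21420+38·36·35=69300; k=2: 23256+0+38·17·35=45866 → min 45866 | W₂..W₄: k=2: 0+26775+36·17·45=54315; k=3: 21420+0+36·35·45=78120 → min 54315 | W₃..W₅: k=3: 0+53550+17·35·34=73780; k=4: 26775+0+17·45·34=52785 → min 52785.
Length 4: W₁..W₄: k=1: 0+54315+38·36·45=115875; k=2: 23256+26775+38·17·45=79101; k=3: 45866+0+38·35·45=105716 → min 79101 | W₂..W₅: k=2: 0+52785+36·17·34=73593; k=3: 21420+53550+36·35·34=117810; k=4: 54315+0+36·45·34=109395 → min 73593.
Top-level splits: k=1: (W₁..W₁)·(W₂..W₅) → 0+73593+38·36·34 = 120105; k=2: (W₁..W₂)·(W₃..W₅) → 23256+52785+38·17·34 = 98005; k=3: (W₁..W₃)·(W₄..W₅) → 45866+53550+38·35·34 = 144636; k=4: (W₁..W₄)·(W₅..W₅) → 79101+0+38·45·34 = 137241.
Best split is after W₂, i.e. k = 2.

2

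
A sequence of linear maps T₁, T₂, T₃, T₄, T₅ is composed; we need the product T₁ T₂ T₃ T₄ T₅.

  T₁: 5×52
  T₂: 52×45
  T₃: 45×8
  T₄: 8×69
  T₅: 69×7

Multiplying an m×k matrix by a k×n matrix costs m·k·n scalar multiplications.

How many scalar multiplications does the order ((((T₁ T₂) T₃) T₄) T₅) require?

(T₁ T₂): 5×52 by 52×45 → 5×45, cost 5·52·45 = 11700
((T₁ T₂) T₃): 5×45 by 45×8 → 5×8, cost 5·45·8 = 1800; cumulative 13500
(((T₁ T₂) T₃) T₄): 5×8 by 8×69 → 5×69, cost 5·8·69 = 2760; cumulative 16260
((((T₁ T₂) T₃) T₄) T₅): 5×69 by 69×7 → 5×7, cost 5·69·7 = 2415; cumulative 18675
Total: 18675 scalar multiplications.

18675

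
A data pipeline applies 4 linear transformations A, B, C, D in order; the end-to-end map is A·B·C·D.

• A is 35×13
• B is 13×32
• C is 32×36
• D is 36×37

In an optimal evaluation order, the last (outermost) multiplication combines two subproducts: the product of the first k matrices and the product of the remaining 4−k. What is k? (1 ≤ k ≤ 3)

Adjacent pairs: AB = 35·13·32 = 14560; BC = 13·32·36 = 14976; CD = 32·36·37 = 42624.
Length 3: A..C: k=1: 0+14976+35·13·36=31356; k=2: 14560+0+35·32·36=54880 → min 31356 | B..D: k=2: 0+42624+13·32·37=58016; k=3: 14976+0+13·36·37=32292 → min 32292.
Top-level splits: k=1: (A..A)·(B..D) → 0+32292+35·13·37 = 49127; k=2: (A..B)·(C..D) → 14560+42624+35·32·37 = 98624; k=3: (A..C)·(D..D) → 31356+0+35·36·37 = 77976.
Best split is after A, i.e. k = 1.

1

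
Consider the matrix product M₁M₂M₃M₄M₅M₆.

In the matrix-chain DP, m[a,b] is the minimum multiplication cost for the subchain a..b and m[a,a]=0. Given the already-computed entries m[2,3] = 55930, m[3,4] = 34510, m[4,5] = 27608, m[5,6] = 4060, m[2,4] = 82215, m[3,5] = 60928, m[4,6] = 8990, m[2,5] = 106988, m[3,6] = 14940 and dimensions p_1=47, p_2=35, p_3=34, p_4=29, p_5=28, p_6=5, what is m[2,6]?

23165

m[2,6] = min over k∈[2,5] of m[2,k]+m[k+1,6]+p_{1}·p_k·p_{6}.
k=2: 0 + 14940 + 47·35·5 = 23165; k=3: 55930 + 8990 + 47·34·5 = 72910; k=4: 82215 + 4060 + 47·29·5 = 93090; k=5: 106988 + 0 + 47·28·5 = 113568.
Minimum: 23165 at k=2.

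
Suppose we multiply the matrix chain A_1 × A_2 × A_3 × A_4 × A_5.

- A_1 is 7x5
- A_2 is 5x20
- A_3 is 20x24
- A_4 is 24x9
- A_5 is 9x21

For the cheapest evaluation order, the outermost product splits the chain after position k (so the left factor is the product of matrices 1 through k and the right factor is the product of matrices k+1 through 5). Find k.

Adjacent pairs: A_1A_2 = 7·5·20 = 700; A_2A_3 = 5·20·24 = 2400; A_3A_4 = 20·24·9 = 4320; A_4A_5 = 24·9·21 = 4536.
Length 3: A_1..A_3: k=1: 0+2400+7·5·24=3240; k=2: 700+0+7·20·24=4060 → min 3240 | A_2..A_4: k=2: 0+4320+5·20·9=5220; k=3: 2400+0+5·24·9=3480 → min 3480 | A_3..A_5: k=3: 0+4536+20·24·21=14616; k=4: 4320+0+20·9·21=8100 → min 8100.
Length 4: A_1..A_4: k=1: 0+3480+7·5·9=3795; k=2: 700+4320+7·20·9=6280; k=3: 3240+0+7·24·9=4752 → min 3795 | A_2..A_5: k=2: 0+8100+5·20·21=10200; k=3: 2400+4536+5·24·21=9456; k=4: 3480+0+5·9·21=4425 → min 4425.
Top-level splits: k=1: (A_1..A_1)·(A_2..A_5) → 0+4425+7·5·21 = 5160; k=2: (A_1..A_2)·(A_3..A_5) → 700+8100+7·20·21 = 11740; k=3: (A_1..A_3)·(A_4..A_5) → 3240+4536+7·24·21 = 11304; k=4: (A_1..A_4)·(A_5..A_5) → 3795+0+7·9·21 = 5118.
Best split is after A_4, i.e. k = 4.

4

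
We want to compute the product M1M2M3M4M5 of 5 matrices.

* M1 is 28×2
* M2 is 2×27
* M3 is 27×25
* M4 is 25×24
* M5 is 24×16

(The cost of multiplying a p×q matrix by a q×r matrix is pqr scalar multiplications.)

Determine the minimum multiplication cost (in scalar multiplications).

4214

Adjacent pairs: M1M2 = 28·2·27 = 1512; M2M3 = 2·27·25 = 1350; M3M4 = 27·25·24 = 16200; M4M5 = 25·24·16 = 9600.
Length 3: M1..M3: k=1: 0+1350+28·2·25=2750; k=2: 1512+0+28·27·25=20412 → min 2750 | M2..M4: k=2: 0+16200+2·27·24=17496; k=3: 1350+0+2·25·24=2550 → min 2550 | M3..M5: k=3: 0+9600+27·25·16=20400; k=4: 16200+0+27·24·16=26568 → min 20400.
Length 4: M1..M4: k=1: 0+2550+28·2·24=3894; k=2: 1512+16200+28·27·24=35856; k=3: 2750+0+28·25·24=19550 → min 3894 | M2..M5: k=2: 0+20400+2·27·16=21264; k=3: 1350+9600+2·25·16=11750; k=4: 2550+0+2·24·16=3318 → min 3318.
Length 5: M1..M5: k=1: 0+3318+28·2·16=4214; k=2: 1512+20400+28·27·16=34008; k=3: 2750+9600+28·25·16=23550; k=4: 3894+0+28·24·16=14646 → min 4214.
Optimal order: (M1(((M2M3)M4)M5)) with cost 4214.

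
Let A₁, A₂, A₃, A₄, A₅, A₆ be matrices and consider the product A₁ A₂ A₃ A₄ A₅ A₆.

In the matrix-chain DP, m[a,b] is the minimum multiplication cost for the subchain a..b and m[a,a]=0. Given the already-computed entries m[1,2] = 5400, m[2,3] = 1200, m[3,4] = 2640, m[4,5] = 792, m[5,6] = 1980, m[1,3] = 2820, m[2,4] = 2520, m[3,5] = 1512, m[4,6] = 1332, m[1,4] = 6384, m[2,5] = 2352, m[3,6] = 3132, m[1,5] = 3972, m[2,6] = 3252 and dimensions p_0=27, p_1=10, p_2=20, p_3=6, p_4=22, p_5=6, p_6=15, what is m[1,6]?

6402

m[1,6] = min over k∈[1,5] of m[1,k]+m[k+1,6]+p_{0}·p_k·p_{6}.
k=1: 0 + 3252 + 27·10·15 = 7302; k=2: 5400 + 3132 + 27·20·15 = 16632; k=3: 2820 + 1332 + 27·6·15 = 6582; k=4: 6384 + 1980 + 27·22·15 = 17274; k=5: 3972 + 0 + 27·6·15 = 6402.
Minimum: 6402 at k=5.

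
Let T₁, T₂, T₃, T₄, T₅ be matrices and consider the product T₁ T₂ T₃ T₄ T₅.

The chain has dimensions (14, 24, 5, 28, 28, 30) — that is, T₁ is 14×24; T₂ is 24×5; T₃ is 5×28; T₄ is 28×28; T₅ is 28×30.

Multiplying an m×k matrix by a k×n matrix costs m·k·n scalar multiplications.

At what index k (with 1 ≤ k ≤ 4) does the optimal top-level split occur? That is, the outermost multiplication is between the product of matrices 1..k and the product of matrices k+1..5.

Adjacent pairs: T₁T₂ = 14·24·5 = 1680; T₂T₃ = 24·5·28 = 3360; T₃T₄ = 5·28·28 = 3920; T₄T₅ = 28·28·30 = 23520.
Length 3: T₁..T₃: k=1: 0+3360+14·24·28=12768; k=2: 1680+0+14·5·28=3640 → min 3640 | T₂..T₄: k=2: 0+3920+24·5·28=7280; k=3: 3360+0+24·28·28=22176 → min 7280 | T₃..T₅: k=3: 0+23520+5·28·30=27720; k=4: 3920+0+5·28·30=8120 → min 8120.
Length 4: T₁..T₄: k=1: 0+7280+14·24·28=16688; k=2: 1680+3920+14·5·28=7560; k=3: 3640+0+14·28·28=14616 → min 7560 | T₂..T₅: k=2: 0+8120+24·5·30=11720; k=3: 3360+23520+24·28·30=47040; k=4: 7280+0+24·28·30=27440 → min 11720.
Top-level splits: k=1: (T₁..T₁)·(T₂..T₅) → 0+11720+14·24·30 = 21800; k=2: (T₁..T₂)·(T₃..T₅) → 1680+8120+14·5·30 = 11900; k=3: (T₁..T₃)·(T₄..T₅) → 3640+23520+14·28·30 = 38920; k=4: (T₁..T₄)·(T₅..T₅) → 7560+0+14·28·30 = 19320.
Best split is after T₂, i.e. k = 2.

2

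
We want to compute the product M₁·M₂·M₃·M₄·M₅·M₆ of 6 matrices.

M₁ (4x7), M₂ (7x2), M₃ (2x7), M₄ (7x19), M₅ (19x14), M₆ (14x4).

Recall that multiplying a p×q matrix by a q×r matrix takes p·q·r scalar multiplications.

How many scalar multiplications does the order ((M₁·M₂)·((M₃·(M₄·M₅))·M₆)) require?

(M₁·M₂): 4×7 by 7×2 → 4×2, cost 4·7·2 = 56
(M₄·M₅): 7×19 by 19×14 → 7×14, cost 7·19·14 = 1862
(M₃·(M₄·M₅)): 2×7 by 7×14 → 2×14, cost 2·7·14 = 196; cumulative 2058
((M₃·(M₄·M₅))·M₆): 2×14 by 14×4 → 2×4, cost 2·14·4 = 112; cumulative 2170
((M₁·M₂)·((M₃·(M₄·M₅))·M₆)): 4×2 by 2×4 → 4×4, cost 4·2·4 = 32; cumulative 2258
Total: 2258 scalar multiplications.

2258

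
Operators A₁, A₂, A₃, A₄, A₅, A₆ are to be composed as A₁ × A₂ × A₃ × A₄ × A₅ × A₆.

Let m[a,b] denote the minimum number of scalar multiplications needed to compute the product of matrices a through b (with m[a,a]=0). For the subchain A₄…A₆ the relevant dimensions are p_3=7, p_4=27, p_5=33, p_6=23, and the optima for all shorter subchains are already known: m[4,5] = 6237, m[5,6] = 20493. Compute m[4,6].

11550

m[4,6] = min over k∈[4,5] of m[4,k]+m[k+1,6]+p_{3}·p_k·p_{6}.
k=4: 0 + 20493 + 7·27·23 = 24840; k=5: 6237 + 0 + 7·33·23 = 11550.
Minimum: 11550 at k=5.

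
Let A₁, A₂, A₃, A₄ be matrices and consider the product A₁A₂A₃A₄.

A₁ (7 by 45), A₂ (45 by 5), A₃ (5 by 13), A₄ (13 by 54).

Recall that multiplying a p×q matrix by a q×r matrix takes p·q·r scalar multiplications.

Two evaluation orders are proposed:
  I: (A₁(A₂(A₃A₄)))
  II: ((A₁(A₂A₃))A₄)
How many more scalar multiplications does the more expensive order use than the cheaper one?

20736

Order I = (A₁(A₂(A₃A₄))): (A₃A₄): 5×13 by 13×54 → 5×54, cost 5·13·54 = 3510; (A₂(A₃A₄)): 45×5 by 5×54 → 45×54, cost 45·5·54 = 12150; cumulative 15660; (A₁(A₂(A₃A₄))): 7×45 by 45×54 → 7×54, cost 7·45·54 = 17010; cumulative 32670. Total 32670.
Order II = ((A₁(A₂A₃))A₄): (A₂A₃): 45×5 by 5×13 → 45×13, cost 45·5·13 = 2925; (A₁(A₂A₃)): 7×45 by 45×13 → 7×13, cost 7·45·13 = 4095; cumulative 7020; ((A₁(A₂A₃))A₄): 7×13 by 13×54 → 7×54, cost 7·13·54 = 4914; cumulative 11934. Total 11934.
Difference: |32670 − 11934| = 20736.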